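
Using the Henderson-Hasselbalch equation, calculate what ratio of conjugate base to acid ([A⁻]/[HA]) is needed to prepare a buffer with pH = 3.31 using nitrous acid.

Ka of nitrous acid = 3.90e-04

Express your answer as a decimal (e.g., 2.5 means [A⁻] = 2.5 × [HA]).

pKa = -log(3.90e-04) = 3.4089. pH = pKa + log([A⁻]/[HA]), so log([A⁻]/[HA]) = pH − pKa = 3.31 − 3.4089 = -0.0989. [A⁻]/[HA] = 10^(-0.0989) = 0.796

[A⁻]/[HA] = 0.796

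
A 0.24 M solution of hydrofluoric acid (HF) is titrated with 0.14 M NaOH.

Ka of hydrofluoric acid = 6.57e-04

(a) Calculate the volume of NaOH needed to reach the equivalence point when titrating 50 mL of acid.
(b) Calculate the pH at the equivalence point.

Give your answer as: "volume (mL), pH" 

moles acid = 0.24 × 50/1000 = 0.012 mol; V_base = moles/0.14 × 1000 = 85.7 mL. At equivalence only the conjugate base is present: [A⁻] = 0.012/0.136 = 8.8421e-02 M. Kb = Kw/Ka = 1.52e-11; [OH⁻] = √(Kb × [A⁻]) = 1.1601e-06; pOH = 5.94; pH = 14 - pOH = 8.06.

V = 85.7 mL, pH = 8.06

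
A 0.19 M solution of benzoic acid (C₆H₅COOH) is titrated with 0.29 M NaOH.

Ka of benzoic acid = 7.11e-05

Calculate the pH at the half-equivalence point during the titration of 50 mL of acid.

At half-equivalence [HA] = [A⁻], so Henderson-Hasselbalch gives pH = pKa = -log(7.11e-05) = 4.15.

pH = pKa = 4.15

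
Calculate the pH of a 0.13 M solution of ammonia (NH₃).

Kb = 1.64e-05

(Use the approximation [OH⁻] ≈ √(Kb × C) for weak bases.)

[OH⁻] = √(Kb × C) = √(1.64e-05 × 0.13) = 1.4601e-03. pOH = 2.84, pH = 14 - pOH

pH = 11.16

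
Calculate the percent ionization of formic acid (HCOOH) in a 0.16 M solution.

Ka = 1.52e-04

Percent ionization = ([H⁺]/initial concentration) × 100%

Using Ka equilibrium: x² + Ka×x - Ka×C = 0. Solving: [H⁺] = 4.8561e-03. Percent = (4.8561e-03/0.16) × 100

Percent ionization = 3.04%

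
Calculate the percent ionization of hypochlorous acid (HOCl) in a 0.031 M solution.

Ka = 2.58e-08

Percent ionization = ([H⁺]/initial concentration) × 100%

Using Ka equilibrium: x² + Ka×x - Ka×C = 0. Solving: [H⁺] = 2.8268e-05. Percent = (2.8268e-05/0.031) × 100

Percent ionization = 0.0912%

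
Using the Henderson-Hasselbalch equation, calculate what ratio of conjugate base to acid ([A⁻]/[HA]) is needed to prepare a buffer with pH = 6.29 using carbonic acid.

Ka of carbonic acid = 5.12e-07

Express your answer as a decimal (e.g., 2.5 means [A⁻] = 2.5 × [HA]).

pKa = -log(5.12e-07) = 6.2907. pH = pKa + log([A⁻]/[HA]), so log([A⁻]/[HA]) = pH − pKa = 6.29 − 6.2907 = -0.0007. [A⁻]/[HA] = 10^(-0.0007) = 0.998

[A⁻]/[HA] = 0.998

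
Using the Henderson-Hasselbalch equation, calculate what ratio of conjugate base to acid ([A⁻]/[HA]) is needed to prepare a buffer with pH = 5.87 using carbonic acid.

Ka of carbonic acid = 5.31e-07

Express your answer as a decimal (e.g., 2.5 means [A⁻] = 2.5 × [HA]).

pKa = -log(5.31e-07) = 6.2749. pH = pKa + log([A⁻]/[HA]), so log([A⁻]/[HA]) = pH − pKa = 5.87 − 6.2749 = -0.4049. [A⁻]/[HA] = 10^(-0.4049) = 0.394

[A⁻]/[HA] = 0.394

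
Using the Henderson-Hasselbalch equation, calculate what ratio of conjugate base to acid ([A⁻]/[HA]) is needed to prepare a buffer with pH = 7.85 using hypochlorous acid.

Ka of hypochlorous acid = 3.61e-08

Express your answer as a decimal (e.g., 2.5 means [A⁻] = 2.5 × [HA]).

pKa = -log(3.61e-08) = 7.4425. pH = pKa + log([A⁻]/[HA]), so log([A⁻]/[HA]) = pH − pKa = 7.85 − 7.4425 = 0.4075. [A⁻]/[HA] = 10^(0.4075) = 2.56

[A⁻]/[HA] = 2.56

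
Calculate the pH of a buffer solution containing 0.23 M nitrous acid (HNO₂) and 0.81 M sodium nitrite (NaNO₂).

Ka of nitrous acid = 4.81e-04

pKa = -log(4.81e-04) = 3.32. pH = pKa + log([A⁻]/[HA]) = 3.32 + log(0.81/0.23)

pH = 3.86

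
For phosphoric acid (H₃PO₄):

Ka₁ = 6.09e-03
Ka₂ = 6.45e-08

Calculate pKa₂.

pKa₂ = -log(Ka₂) = -log(6.45e-08) = 7.19.

pK_{a2} = 7.19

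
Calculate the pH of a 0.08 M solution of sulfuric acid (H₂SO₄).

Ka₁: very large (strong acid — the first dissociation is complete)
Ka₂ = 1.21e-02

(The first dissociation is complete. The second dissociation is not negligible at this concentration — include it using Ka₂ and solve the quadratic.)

First dissociation is complete: [H⁺]₀ = [HSO₄⁻]₀ = C = 0.08 M. Second dissociation HSO₄⁻ ⇌ H⁺ + SO₄²⁻: let x = [SO₄²⁻]. Ka₂ = (C + x)·x / (C − x) = 1.21e-02 → x² + (C + Ka₂)·x − Ka₂·C = 0 → x² + 0.09210·x − 9.680e-04 = 0. x = (−0.09210 + √(0.09210² + 4 × 9.680e-04)) / 2 = 9.5252e-03 M. [H⁺] = C + x = 0.08 + 9.5252e-03 = 8.9525e-02 M. pH = -log(8.9525e-02) = 1.05.

pH = 1.05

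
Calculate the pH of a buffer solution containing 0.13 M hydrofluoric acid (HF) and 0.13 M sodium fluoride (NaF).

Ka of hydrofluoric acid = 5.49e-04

pKa = -log(5.49e-04) = 3.26. pH = pKa + log([A⁻]/[HA]) = 3.26 + log(0.13/0.13)

pH = 3.26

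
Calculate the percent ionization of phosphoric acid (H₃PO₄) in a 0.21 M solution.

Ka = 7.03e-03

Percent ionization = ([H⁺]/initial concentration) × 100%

Using Ka equilibrium: x² + Ka×x - Ka×C = 0. Solving: [H⁺] = 3.5068e-02. Percent = (3.5068e-02/0.21) × 100

Percent ionization = 16.7%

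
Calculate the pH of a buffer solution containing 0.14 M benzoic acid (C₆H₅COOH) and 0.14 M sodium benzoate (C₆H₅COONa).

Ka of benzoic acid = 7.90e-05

pKa = -log(7.90e-05) = 4.10. pH = pKa + log([A⁻]/[HA]) = 4.10 + log(0.14/0.14)

pH = 4.10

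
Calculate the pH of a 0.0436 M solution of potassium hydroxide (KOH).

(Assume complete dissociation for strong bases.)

[OH⁻] = 0.0436 M for strong base. pOH = -log[OH⁻] = 1.36, pH = 14 - pOH

pH = 12.64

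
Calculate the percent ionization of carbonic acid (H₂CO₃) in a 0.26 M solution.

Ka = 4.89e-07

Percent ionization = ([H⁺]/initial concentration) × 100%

Using Ka equilibrium: x² + Ka×x - Ka×C = 0. Solving: [H⁺] = 3.5632e-04. Percent = (3.5632e-04/0.26) × 100

Percent ionization = 0.137%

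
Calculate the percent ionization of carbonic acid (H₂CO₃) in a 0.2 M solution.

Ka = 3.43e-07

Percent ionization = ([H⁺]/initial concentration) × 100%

Using Ka equilibrium: x² + Ka×x - Ka×C = 0. Solving: [H⁺] = 2.6174e-04. Percent = (2.6174e-04/0.2) × 100

Percent ionization = 0.131%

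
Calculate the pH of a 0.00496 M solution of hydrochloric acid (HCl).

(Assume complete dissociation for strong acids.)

[H⁺] = 0.00496 M for strong acid. pH = -log[H⁺] = -log(0.00496)

pH = 2.30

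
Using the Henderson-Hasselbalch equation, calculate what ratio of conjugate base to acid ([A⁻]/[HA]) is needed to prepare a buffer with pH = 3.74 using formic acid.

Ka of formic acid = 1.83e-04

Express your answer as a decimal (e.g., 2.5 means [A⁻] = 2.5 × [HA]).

pKa = -log(1.83e-04) = 3.7375. pH = pKa + log([A⁻]/[HA]), so log([A⁻]/[HA]) = pH − pKa = 3.74 − 3.7375 = 0.0025. [A⁻]/[HA] = 10^(0.0025) = 1.01

[A⁻]/[HA] = 1.01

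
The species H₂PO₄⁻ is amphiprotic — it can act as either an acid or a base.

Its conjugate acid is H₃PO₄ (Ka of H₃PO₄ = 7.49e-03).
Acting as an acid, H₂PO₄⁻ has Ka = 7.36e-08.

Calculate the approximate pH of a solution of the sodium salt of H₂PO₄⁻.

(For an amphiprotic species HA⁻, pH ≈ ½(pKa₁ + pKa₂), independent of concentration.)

pKa₁ = -log(7.49e-03) = 2.13; pKa₂ = -log(7.36e-08) = 7.13. For an amphiprotic species, pH ≈ ½(pKa₁ + pKa₂) = ½(2.13 + 7.13) = 4.63.

pH = 4.63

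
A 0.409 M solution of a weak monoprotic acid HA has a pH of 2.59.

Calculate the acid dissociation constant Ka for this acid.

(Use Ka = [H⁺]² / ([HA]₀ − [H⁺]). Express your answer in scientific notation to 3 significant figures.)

[H⁺] = 10^(−pH) = 10^(−2.59) = 2.570e-03 M. For HA ⇌ H⁺ + A⁻, Ka = [H⁺][A⁻]/[HA] = [H⁺]² / ([HA]₀ − [H⁺]) = (2.570e-03)² / (0.409 − 2.570e-03) = 1.63e-05.

K_a = 1.63e-05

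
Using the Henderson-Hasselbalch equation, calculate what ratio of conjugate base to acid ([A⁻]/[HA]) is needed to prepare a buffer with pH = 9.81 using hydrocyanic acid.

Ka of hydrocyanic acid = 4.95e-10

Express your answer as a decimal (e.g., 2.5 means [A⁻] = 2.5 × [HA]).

pKa = -log(4.95e-10) = 9.3054. pH = pKa + log([A⁻]/[HA]), so log([A⁻]/[HA]) = pH − pKa = 9.81 − 9.3054 = 0.5046. [A⁻]/[HA] = 10^(0.5046) = 3.20

[A⁻]/[HA] = 3.20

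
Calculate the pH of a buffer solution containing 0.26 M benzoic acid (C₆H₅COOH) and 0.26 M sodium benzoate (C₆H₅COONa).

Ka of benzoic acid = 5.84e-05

pKa = -log(5.84e-05) = 4.23. pH = pKa + log([A⁻]/[HA]) = 4.23 + log(0.26/0.26)

pH = 4.23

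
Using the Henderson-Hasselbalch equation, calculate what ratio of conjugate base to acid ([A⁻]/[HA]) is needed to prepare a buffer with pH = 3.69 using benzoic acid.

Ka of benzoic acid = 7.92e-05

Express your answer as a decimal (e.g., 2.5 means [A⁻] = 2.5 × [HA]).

pKa = -log(7.92e-05) = 4.1013. pH = pKa + log([A⁻]/[HA]), so log([A⁻]/[HA]) = pH − pKa = 3.69 − 4.1013 = -0.4113. [A⁻]/[HA] = 10^(-0.4113) = 0.388

[A⁻]/[HA] = 0.388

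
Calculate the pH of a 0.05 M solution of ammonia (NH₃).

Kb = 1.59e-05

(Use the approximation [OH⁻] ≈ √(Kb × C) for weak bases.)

[OH⁻] = √(Kb × C) = √(1.59e-05 × 0.05) = 8.9163e-04. pOH = 3.05, pH = 14 - pOH

pH = 10.95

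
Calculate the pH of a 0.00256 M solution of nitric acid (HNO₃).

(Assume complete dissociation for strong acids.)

[H⁺] = 0.00256 M for strong acid. pH = -log[H⁺] = -log(0.00256)

pH = 2.59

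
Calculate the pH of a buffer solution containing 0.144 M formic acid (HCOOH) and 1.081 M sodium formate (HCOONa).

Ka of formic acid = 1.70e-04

pKa = -log(1.70e-04) = 3.77. pH = pKa + log([A⁻]/[HA]) = 3.77 + log(1.081/0.144)

pH = 4.65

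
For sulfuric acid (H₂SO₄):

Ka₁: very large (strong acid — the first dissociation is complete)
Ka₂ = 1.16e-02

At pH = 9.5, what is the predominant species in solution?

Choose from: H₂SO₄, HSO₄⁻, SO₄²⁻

The first dissociation is complete, so H₂SO₄ itself is never the predominant species in water; pKa₂ = -log(1.16e-02) = 1.94. For a polyprotic acid the predominant species crosses at each pKa: below pKa_n the protonated form dominates, above it the deprotonated form does. At pH = 9.5, the predominant species is SO₄²⁻.

SO₄²⁻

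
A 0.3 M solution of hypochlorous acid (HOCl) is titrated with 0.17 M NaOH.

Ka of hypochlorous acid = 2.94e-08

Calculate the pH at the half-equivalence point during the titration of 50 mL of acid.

At half-equivalence [HA] = [A⁻], so Henderson-Hasselbalch gives pH = pKa = -log(2.94e-08) = 7.53.

pH = pKa = 7.53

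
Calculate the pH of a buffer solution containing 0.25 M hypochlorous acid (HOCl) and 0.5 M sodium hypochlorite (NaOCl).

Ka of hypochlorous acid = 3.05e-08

pKa = -log(3.05e-08) = 7.52. pH = pKa + log([A⁻]/[HA]) = 7.52 + log(0.5/0.25)

pH = 7.82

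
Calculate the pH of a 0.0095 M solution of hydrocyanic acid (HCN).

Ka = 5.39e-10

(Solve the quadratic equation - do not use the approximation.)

x² + Ka×x - Ka×C = 0. Using quadratic formula: [H⁺] = 2.2626e-06

pH = 5.65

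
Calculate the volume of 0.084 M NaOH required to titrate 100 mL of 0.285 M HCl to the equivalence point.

At equivalence: moles acid = moles base. moles HCl = 0.285 × 100/1000 = 0.0285 mol. V_base = moles / 0.084 × 1000 = 339.3 mL.

V_{base} = 339.3 mL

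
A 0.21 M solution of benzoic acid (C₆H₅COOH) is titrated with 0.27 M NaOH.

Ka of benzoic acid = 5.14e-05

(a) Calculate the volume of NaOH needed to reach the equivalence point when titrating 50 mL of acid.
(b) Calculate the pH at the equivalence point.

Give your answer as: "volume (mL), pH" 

moles acid = 0.21 × 50/1000 = 0.0105 mol; V_base = moles/0.27 × 1000 = 38.9 mL. At equivalence only the conjugate base is present: [A⁻] = 0.0105/0.089 = 1.1813e-01 M. Kb = Kw/Ka = 1.95e-10; [OH⁻] = √(Kb × [A⁻]) = 4.7939e-06; pOH = 5.32; pH = 14 - pOH = 8.68.

V = 38.9 mL, pH = 8.68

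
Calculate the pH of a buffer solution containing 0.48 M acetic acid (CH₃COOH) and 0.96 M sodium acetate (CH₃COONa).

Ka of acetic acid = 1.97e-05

pKa = -log(1.97e-05) = 4.71. pH = pKa + log([A⁻]/[HA]) = 4.71 + log(0.96/0.48)

pH = 5.01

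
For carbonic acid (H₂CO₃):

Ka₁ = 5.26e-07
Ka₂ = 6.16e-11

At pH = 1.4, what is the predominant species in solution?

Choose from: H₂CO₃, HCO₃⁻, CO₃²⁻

pKa₁ = 6.28, pKa₂ = 10.21. For a polyprotic acid the predominant species crosses at each pKa: below pKa_n the protonated form dominates, above it the deprotonated form does. At pH = 1.4, the predominant species is H₂CO₃.

H₂CO₃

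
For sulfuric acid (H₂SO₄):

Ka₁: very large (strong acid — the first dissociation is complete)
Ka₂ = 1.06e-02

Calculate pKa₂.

pKa₂ = -log(Ka₂) = -log(1.06e-02) = 1.97.

pK_{a2} = 1.97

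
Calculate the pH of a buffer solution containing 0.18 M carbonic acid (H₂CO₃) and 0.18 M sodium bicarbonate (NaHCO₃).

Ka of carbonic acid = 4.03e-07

pKa = -log(4.03e-07) = 6.39. pH = pKa + log([A⁻]/[HA]) = 6.39 + log(0.18/0.18)

pH = 6.39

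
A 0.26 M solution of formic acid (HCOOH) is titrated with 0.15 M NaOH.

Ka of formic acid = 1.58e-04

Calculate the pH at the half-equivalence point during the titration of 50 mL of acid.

At half-equivalence [HA] = [A⁻], so Henderson-Hasselbalch gives pH = pKa = -log(1.58e-04) = 3.80.

pH = pKa = 3.80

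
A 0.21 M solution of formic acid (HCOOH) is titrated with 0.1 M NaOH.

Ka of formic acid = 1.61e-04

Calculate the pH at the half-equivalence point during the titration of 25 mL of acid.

At half-equivalence [HA] = [A⁻], so Henderson-Hasselbalch gives pH = pKa = -log(1.61e-04) = 3.79.

pH = pKa = 3.79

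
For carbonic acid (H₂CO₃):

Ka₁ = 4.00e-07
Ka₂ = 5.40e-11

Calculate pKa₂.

pKa₂ = -log(Ka₂) = -log(5.40e-11) = 10.27.

pK_{a2} = 10.27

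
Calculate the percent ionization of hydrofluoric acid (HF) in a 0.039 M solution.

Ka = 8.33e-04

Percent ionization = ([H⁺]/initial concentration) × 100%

Using Ka equilibrium: x² + Ka×x - Ka×C = 0. Solving: [H⁺] = 5.2984e-03. Percent = (5.2984e-03/0.039) × 100

Percent ionization = 13.6%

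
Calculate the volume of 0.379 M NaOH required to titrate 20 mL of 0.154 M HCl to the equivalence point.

At equivalence: moles acid = moles base. moles HCl = 0.154 × 20/1000 = 0.00308 mol. V_base = moles / 0.379 × 1000 = 8.1 mL.

V_{base} = 8.1 mL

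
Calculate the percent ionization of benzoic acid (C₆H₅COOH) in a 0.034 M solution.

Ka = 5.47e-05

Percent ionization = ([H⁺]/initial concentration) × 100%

Using Ka equilibrium: x² + Ka×x - Ka×C = 0. Solving: [H⁺] = 1.3367e-03. Percent = (1.3367e-03/0.034) × 100

Percent ionization = 3.93%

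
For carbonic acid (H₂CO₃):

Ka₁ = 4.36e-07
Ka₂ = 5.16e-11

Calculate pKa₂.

pKa₂ = -log(Ka₂) = -log(5.16e-11) = 10.29.

pK_{a2} = 10.29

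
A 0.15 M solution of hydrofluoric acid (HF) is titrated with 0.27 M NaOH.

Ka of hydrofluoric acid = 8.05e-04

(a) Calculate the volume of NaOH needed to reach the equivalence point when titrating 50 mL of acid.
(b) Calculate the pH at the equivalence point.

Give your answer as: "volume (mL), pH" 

moles acid = 0.15 × 50/1000 = 0.0075 mol; V_base = moles/0.27 × 1000 = 27.8 mL. At equivalence only the conjugate base is present: [A⁻] = 0.0075/0.078 = 9.6429e-02 M. Kb = Kw/Ka = 1.24e-11; [OH⁻] = √(Kb × [A⁻]) = 1.0945e-06; pOH = 5.96; pH = 14 - pOH = 8.04.

V = 27.8 mL, pH = 8.04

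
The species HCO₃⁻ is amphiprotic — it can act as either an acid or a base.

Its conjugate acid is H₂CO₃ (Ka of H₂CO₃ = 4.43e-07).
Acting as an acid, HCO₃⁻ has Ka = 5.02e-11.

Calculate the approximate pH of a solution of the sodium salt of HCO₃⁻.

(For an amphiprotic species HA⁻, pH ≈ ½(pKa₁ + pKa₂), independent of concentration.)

pKa₁ = -log(4.43e-07) = 6.35; pKa₂ = -log(5.02e-11) = 10.30. For an amphiprotic species, pH ≈ ½(pKa₁ + pKa₂) = ½(6.35 + 10.30) = 8.33.

pH = 8.33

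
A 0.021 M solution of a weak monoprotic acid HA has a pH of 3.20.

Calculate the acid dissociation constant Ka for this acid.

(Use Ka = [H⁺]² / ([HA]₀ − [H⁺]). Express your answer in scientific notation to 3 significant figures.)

[H⁺] = 10^(−pH) = 10^(−3.20) = 6.310e-04 M. For HA ⇌ H⁺ + A⁻, Ka = [H⁺][A⁻]/[HA] = [H⁺]² / ([HA]₀ − [H⁺]) = (6.310e-04)² / (0.021 − 6.310e-04) = 1.95e-05.

K_a = 1.95e-05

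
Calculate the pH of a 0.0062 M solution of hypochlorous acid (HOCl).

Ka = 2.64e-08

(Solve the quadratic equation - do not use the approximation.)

x² + Ka×x - Ka×C = 0. Using quadratic formula: [H⁺] = 1.2781e-05

pH = 4.89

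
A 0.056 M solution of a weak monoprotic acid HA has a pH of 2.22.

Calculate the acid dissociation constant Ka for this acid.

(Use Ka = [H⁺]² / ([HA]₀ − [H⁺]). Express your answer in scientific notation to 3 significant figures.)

[H⁺] = 10^(−pH) = 10^(−2.22) = 6.026e-03 M. For HA ⇌ H⁺ + A⁻, Ka = [H⁺][A⁻]/[HA] = [H⁺]² / ([HA]₀ − [H⁺]) = (6.026e-03)² / (0.056 − 6.026e-03) = 7.27e-04.

K_a = 7.27e-04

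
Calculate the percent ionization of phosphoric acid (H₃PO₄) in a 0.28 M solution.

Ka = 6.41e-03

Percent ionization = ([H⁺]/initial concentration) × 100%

Using Ka equilibrium: x² + Ka×x - Ka×C = 0. Solving: [H⁺] = 3.9281e-02. Percent = (3.9281e-02/0.28) × 100

Percent ionization = 14%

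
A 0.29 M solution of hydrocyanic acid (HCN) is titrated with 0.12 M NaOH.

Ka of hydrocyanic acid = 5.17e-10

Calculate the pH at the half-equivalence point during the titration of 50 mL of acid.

At half-equivalence [HA] = [A⁻], so Henderson-Hasselbalch gives pH = pKa = -log(5.17e-10) = 9.29.

pH = pKa = 9.29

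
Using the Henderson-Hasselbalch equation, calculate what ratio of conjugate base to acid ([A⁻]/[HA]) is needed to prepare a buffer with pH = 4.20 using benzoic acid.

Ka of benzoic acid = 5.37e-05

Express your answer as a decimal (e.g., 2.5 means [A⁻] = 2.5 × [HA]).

pKa = -log(5.37e-05) = 4.2700. pH = pKa + log([A⁻]/[HA]), so log([A⁻]/[HA]) = pH − pKa = 4.20 − 4.2700 = -0.0700. [A⁻]/[HA] = 10^(-0.0700) = 0.851

[A⁻]/[HA] = 0.851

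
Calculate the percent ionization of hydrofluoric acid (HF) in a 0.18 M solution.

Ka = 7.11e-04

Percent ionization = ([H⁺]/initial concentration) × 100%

Using Ka equilibrium: x² + Ka×x - Ka×C = 0. Solving: [H⁺] = 1.0963e-02. Percent = (1.0963e-02/0.18) × 100

Percent ionization = 6.09%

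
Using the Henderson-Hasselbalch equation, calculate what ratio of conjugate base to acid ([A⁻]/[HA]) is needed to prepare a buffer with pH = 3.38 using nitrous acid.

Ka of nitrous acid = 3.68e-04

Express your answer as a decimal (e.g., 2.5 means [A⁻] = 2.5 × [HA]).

pKa = -log(3.68e-04) = 3.4342. pH = pKa + log([A⁻]/[HA]), so log([A⁻]/[HA]) = pH − pKa = 3.38 − 3.4342 = -0.0542. [A⁻]/[HA] = 10^(-0.0542) = 0.883

[A⁻]/[HA] = 0.883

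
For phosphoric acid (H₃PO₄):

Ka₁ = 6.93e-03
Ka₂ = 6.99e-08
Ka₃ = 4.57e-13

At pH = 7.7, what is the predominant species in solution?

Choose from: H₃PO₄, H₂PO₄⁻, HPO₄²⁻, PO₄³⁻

pKa₁ = 2.16, pKa₂ = 7.16, pKa₃ = 12.34. For a polyprotic acid the predominant species crosses at each pKa: below pKa_n the protonated form dominates, above it the deprotonated form does. At pH = 7.7, the predominant species is HPO₄²⁻.

HPO₄²⁻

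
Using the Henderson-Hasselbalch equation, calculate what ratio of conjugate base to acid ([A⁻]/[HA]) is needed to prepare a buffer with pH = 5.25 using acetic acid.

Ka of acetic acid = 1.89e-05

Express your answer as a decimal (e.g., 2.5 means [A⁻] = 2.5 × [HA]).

pKa = -log(1.89e-05) = 4.7235. pH = pKa + log([A⁻]/[HA]), so log([A⁻]/[HA]) = pH − pKa = 5.25 − 4.7235 = 0.5265. [A⁻]/[HA] = 10^(0.5265) = 3.36

[A⁻]/[HA] = 3.36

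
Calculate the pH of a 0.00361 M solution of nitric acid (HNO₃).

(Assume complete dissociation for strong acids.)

[H⁺] = 0.00361 M for strong acid. pH = -log[H⁺] = -log(0.00361)

pH = 2.44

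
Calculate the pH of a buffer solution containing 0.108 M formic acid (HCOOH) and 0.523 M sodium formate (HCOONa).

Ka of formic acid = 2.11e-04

pKa = -log(2.11e-04) = 3.68. pH = pKa + log([A⁻]/[HA]) = 3.68 + log(0.523/0.108)

pH = 4.36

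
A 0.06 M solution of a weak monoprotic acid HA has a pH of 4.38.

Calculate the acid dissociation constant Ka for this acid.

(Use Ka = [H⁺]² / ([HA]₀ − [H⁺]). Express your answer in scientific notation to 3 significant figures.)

[H⁺] = 10^(−pH) = 10^(−4.38) = 4.169e-05 M. For HA ⇌ H⁺ + A⁻, Ka = [H⁺][A⁻]/[HA] = [H⁺]² / ([HA]₀ − [H⁺]) = (4.169e-05)² / (0.06 − 4.169e-05) = 2.90e-08.

K_a = 2.90e-08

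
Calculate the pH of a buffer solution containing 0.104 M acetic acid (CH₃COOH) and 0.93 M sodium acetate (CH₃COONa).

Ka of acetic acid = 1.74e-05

pKa = -log(1.74e-05) = 4.76. pH = pKa + log([A⁻]/[HA]) = 4.76 + log(0.93/0.104)

pH = 5.71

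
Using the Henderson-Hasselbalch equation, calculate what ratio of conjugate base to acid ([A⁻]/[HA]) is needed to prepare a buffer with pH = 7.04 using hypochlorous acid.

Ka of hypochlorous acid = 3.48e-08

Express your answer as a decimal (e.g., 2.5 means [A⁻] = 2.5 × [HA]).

pKa = -log(3.48e-08) = 7.4584. pH = pKa + log([A⁻]/[HA]), so log([A⁻]/[HA]) = pH − pKa = 7.04 − 7.4584 = -0.4184. [A⁻]/[HA] = 10^(-0.4184) = 0.382

[A⁻]/[HA] = 0.382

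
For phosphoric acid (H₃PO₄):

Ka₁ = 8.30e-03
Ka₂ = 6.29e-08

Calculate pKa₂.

pKa₂ = -log(Ka₂) = -log(6.29e-08) = 7.20.

pK_{a2} = 7.20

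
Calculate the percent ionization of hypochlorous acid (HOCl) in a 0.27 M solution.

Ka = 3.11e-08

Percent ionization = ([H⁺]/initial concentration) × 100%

Using Ka equilibrium: x² + Ka×x - Ka×C = 0. Solving: [H⁺] = 9.1620e-05. Percent = (9.1620e-05/0.27) × 100

Percent ionization = 0.0339%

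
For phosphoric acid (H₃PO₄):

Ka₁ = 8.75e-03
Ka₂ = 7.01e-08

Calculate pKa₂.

pKa₂ = -log(Ka₂) = -log(7.01e-08) = 7.15.

pK_{a2} = 7.15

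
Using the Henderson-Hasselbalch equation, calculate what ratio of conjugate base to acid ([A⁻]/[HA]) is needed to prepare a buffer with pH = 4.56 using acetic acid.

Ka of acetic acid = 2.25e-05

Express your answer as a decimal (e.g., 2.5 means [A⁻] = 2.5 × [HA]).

pKa = -log(2.25e-05) = 4.6478. pH = pKa + log([A⁻]/[HA]), so log([A⁻]/[HA]) = pH − pKa = 4.56 − 4.6478 = -0.0878. [A⁻]/[HA] = 10^(-0.0878) = 0.817

[A⁻]/[HA] = 0.817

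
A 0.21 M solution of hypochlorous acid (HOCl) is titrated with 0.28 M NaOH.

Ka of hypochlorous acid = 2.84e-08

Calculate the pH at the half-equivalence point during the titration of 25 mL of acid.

At half-equivalence [HA] = [A⁻], so Henderson-Hasselbalch gives pH = pKa = -log(2.84e-08) = 7.55.

pH = pKa = 7.55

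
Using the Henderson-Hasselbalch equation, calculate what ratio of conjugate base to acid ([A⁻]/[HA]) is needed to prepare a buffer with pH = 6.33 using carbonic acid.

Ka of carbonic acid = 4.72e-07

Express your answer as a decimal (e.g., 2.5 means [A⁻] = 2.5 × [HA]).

pKa = -log(4.72e-07) = 6.3261. pH = pKa + log([A⁻]/[HA]), so log([A⁻]/[HA]) = pH − pKa = 6.33 − 6.3261 = 0.0039. [A⁻]/[HA] = 10^(0.0039) = 1.01

[A⁻]/[HA] = 1.01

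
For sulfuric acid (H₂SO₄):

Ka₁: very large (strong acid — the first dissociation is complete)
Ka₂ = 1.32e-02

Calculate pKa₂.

pKa₂ = -log(Ka₂) = -log(1.32e-02) = 1.88.

pK_{a2} = 1.88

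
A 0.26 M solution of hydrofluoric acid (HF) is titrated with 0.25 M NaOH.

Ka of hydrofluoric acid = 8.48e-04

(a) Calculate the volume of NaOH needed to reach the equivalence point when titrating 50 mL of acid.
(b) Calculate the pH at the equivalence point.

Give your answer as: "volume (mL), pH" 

moles acid = 0.26 × 50/1000 = 0.013 mol; V_base = moles/0.25 × 1000 = 52.0 mL. At equivalence only the conjugate base is present: [A⁻] = 0.013/0.102 = 1.2745e-01 M. Kb = Kw/Ka = 1.18e-11; [OH⁻] = √(Kb × [A⁻]) = 1.2260e-06; pOH = 5.91; pH = 14 - pOH = 8.09.

V = 52.0 mL, pH = 8.09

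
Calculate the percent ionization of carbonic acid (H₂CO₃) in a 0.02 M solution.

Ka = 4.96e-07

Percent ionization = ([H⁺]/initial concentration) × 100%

Using Ka equilibrium: x² + Ka×x - Ka×C = 0. Solving: [H⁺] = 9.9352e-05. Percent = (9.9352e-05/0.02) × 100

Percent ionization = 0.497%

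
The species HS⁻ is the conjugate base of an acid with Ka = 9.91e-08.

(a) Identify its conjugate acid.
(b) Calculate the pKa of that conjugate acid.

(a) The conjugate acid is formed by adding one H⁺ to HS⁻, giving H₂S. (b) pKa = -log(Ka) = -log(9.91e-08) = 7.00.

Conjugate acid: H₂S; pK_a = 7.00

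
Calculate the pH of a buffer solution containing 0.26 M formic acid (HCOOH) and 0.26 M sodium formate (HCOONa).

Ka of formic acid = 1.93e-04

pKa = -log(1.93e-04) = 3.71. pH = pKa + log([A⁻]/[HA]) = 3.71 + log(0.26/0.26)

pH = 3.71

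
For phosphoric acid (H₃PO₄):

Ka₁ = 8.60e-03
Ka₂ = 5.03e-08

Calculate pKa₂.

pKa₂ = -log(Ka₂) = -log(5.03e-08) = 7.30.

pK_{a2} = 7.30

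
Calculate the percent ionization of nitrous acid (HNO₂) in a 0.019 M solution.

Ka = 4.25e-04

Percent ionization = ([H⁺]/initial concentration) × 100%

Using Ka equilibrium: x² + Ka×x - Ka×C = 0. Solving: [H⁺] = 2.6371e-03. Percent = (2.6371e-03/0.019) × 100

Percent ionization = 13.9%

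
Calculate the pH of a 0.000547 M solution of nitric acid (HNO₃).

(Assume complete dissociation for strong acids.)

[H⁺] = 0.000547 M for strong acid. pH = -log[H⁺] = -log(0.000547)

pH = 3.26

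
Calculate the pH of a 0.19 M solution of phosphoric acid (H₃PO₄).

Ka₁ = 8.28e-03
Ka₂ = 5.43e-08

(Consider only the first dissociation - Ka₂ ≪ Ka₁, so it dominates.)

First dissociation dominates. From Ka₁ = [H⁺][HA⁻]/[H₂A], x² + Ka₁·x − Ka₁·C = 0 with C = 0.19 M and Ka₁ = 8.28e-03. Solving: [H⁺] = (−Ka₁ + √(Ka₁² + 4·Ka₁·C)) / 2 = 3.5739e-02 M. pH = -log(3.5739e-02) = 1.45.

pH = 1.45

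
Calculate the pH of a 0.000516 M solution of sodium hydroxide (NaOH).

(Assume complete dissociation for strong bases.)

[OH⁻] = 0.000516 M for strong base. pOH = -log[OH⁻] = 3.29, pH = 14 - pOH

pH = 10.71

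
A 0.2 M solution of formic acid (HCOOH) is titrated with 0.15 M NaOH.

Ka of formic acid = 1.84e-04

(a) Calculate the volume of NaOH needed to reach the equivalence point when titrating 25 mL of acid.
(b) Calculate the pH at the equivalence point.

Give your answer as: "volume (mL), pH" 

moles acid = 0.2 × 25/1000 = 0.005 mol; V_base = moles/0.15 × 1000 = 33.3 mL. At equivalence only the conjugate base is present: [A⁻] = 0.005/0.058 = 8.5714e-02 M. Kb = Kw/Ka = 5.43e-11; [OH⁻] = √(Kb × [A⁻]) = 2.1583e-06; pOH = 5.67; pH = 14 - pOH = 8.33.

V = 33.3 mL, pH = 8.33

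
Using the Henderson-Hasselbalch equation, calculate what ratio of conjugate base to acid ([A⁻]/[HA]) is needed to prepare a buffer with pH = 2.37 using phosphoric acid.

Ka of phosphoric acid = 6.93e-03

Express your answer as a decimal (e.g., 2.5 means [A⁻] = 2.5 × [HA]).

pKa = -log(6.93e-03) = 2.1593. pH = pKa + log([A⁻]/[HA]), so log([A⁻]/[HA]) = pH − pKa = 2.37 − 2.1593 = 0.2107. [A⁻]/[HA] = 10^(0.2107) = 1.62

[A⁻]/[HA] = 1.62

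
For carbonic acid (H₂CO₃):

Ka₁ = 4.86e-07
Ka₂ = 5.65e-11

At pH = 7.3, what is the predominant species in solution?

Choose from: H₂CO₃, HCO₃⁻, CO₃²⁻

pKa₁ = 6.31, pKa₂ = 10.25. For a polyprotic acid the predominant species crosses at each pKa: below pKa_n the protonated form dominates, above it the deprotonated form does. At pH = 7.3, the predominant species is HCO₃⁻.

HCO₃⁻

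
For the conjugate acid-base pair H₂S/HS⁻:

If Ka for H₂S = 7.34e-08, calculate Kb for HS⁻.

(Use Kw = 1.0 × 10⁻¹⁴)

For a conjugate pair Ka × Kb = Kw, so Kb = Kw/Ka = 1.0 × 10⁻¹⁴ / 7.34e-08 = 1.36e-07.

K_b = 1.36e-07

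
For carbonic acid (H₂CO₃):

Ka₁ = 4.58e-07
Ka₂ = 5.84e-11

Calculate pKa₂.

pKa₂ = -log(Ka₂) = -log(5.84e-11) = 10.23.

pK_{a2} = 10.23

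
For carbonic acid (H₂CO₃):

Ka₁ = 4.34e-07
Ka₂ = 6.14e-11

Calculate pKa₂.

pKa₂ = -log(Ka₂) = -log(6.14e-11) = 10.21.

pK_{a2} = 10.21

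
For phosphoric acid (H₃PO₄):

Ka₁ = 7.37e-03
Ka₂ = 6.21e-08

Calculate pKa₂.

pKa₂ = -log(Ka₂) = -log(6.21e-08) = 7.21.

pK_{a2} = 7.21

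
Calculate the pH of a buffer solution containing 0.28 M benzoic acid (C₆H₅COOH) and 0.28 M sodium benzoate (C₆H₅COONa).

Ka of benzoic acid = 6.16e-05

pKa = -log(6.16e-05) = 4.21. pH = pKa + log([A⁻]/[HA]) = 4.21 + log(0.28/0.28)

pH = 4.21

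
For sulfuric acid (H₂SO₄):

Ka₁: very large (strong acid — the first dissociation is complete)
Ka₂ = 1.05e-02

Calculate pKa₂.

pKa₂ = -log(Ka₂) = -log(1.05e-02) = 1.98.

pK_{a2} = 1.98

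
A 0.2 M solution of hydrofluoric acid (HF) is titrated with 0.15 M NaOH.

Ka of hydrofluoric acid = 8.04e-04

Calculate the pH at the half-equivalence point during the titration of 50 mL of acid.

At half-equivalence [HA] = [A⁻], so Henderson-Hasselbalch gives pH = pKa = -log(8.04e-04) = 3.09.

pH = pKa = 3.09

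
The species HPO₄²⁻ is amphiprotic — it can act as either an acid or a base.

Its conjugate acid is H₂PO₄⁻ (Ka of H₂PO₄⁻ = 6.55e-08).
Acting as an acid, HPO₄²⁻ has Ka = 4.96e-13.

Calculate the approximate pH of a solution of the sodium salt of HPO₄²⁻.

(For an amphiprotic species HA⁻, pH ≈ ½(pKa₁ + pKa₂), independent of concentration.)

pKa₁ = -log(6.55e-08) = 7.18; pKa₂ = -log(4.96e-13) = 12.30. For an amphiprotic species, pH ≈ ½(pKa₁ + pKa₂) = ½(7.18 + 12.30) = 9.74.

pH = 9.74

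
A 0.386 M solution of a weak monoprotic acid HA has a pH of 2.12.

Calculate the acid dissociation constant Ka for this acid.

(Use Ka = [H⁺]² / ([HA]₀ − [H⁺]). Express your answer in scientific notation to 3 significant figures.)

[H⁺] = 10^(−pH) = 10^(−2.12) = 7.586e-03 M. For HA ⇌ H⁺ + A⁻, Ka = [H⁺][A⁻]/[HA] = [H⁺]² / ([HA]₀ − [H⁺]) = (7.586e-03)² / (0.386 − 7.586e-03) = 1.52e-04.

K_a = 1.52e-04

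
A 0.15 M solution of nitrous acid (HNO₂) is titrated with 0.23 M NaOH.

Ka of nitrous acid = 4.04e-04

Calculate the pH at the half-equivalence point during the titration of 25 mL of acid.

At half-equivalence [HA] = [A⁻], so Henderson-Hasselbalch gives pH = pKa = -log(4.04e-04) = 3.39.

pH = pKa = 3.39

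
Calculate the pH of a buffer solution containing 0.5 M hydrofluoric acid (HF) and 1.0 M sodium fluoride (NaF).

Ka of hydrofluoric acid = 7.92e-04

pKa = -log(7.92e-04) = 3.10. pH = pKa + log([A⁻]/[HA]) = 3.10 + log(1.0/0.5)

pH = 3.40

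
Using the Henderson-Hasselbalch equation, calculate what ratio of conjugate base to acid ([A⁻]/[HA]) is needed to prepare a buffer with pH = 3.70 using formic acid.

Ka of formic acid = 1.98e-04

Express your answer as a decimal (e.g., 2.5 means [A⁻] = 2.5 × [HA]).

pKa = -log(1.98e-04) = 3.7033. pH = pKa + log([A⁻]/[HA]), so log([A⁻]/[HA]) = pH − pKa = 3.70 − 3.7033 = -0.0033. [A⁻]/[HA] = 10^(-0.0033) = 0.992

[A⁻]/[HA] = 0.992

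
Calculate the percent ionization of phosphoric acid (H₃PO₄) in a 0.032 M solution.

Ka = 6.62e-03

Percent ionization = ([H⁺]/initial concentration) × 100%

Using Ka equilibrium: x² + Ka×x - Ka×C = 0. Solving: [H⁺] = 1.1616e-02. Percent = (1.1616e-02/0.032) × 100

Percent ionization = 36.3%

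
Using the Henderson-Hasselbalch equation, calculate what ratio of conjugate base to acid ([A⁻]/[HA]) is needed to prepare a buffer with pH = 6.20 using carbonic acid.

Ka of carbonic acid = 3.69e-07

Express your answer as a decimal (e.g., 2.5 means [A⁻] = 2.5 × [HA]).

pKa = -log(3.69e-07) = 6.4330. pH = pKa + log([A⁻]/[HA]), so log([A⁻]/[HA]) = pH − pKa = 6.20 − 6.4330 = -0.2330. [A⁻]/[HA] = 10^(-0.2330) = 0.585

[A⁻]/[HA] = 0.585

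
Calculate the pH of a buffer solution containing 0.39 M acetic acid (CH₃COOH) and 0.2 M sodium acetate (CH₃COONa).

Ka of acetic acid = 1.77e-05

pKa = -log(1.77e-05) = 4.75. pH = pKa + log([A⁻]/[HA]) = 4.75 + log(0.2/0.39)

pH = 4.46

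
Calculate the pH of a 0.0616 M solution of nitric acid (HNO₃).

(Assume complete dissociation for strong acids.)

[H⁺] = 0.0616 M for strong acid. pH = -log[H⁺] = -log(0.0616)

pH = 1.21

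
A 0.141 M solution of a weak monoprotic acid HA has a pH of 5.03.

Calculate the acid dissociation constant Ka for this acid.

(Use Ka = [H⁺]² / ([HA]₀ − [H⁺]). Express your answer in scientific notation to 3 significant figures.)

[H⁺] = 10^(−pH) = 10^(−5.03) = 9.333e-06 M. For HA ⇌ H⁺ + A⁻, Ka = [H⁺][A⁻]/[HA] = [H⁺]² / ([HA]₀ − [H⁺]) = (9.333e-06)² / (0.141 − 9.333e-06) = 6.18e-10.

K_a = 6.18e-10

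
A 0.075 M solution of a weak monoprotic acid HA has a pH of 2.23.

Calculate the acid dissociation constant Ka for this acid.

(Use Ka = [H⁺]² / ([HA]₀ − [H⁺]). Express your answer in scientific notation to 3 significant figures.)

[H⁺] = 10^(−pH) = 10^(−2.23) = 5.888e-03 M. For HA ⇌ H⁺ + A⁻, Ka = [H⁺][A⁻]/[HA] = [H⁺]² / ([HA]₀ − [H⁺]) = (5.888e-03)² / (0.075 − 5.888e-03) = 5.02e-04.

K_a = 5.02e-04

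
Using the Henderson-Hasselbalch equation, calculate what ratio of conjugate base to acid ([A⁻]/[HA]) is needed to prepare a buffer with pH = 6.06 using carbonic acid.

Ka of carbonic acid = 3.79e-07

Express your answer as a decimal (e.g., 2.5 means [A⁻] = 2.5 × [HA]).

pKa = -log(3.79e-07) = 6.4214. pH = pKa + log([A⁻]/[HA]), so log([A⁻]/[HA]) = pH − pKa = 6.06 − 6.4214 = -0.3614. [A⁻]/[HA] = 10^(-0.3614) = 0.435

[A⁻]/[HA] = 0.435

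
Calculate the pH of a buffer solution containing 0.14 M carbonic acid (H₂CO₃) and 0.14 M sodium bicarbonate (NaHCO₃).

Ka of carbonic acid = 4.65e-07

pKa = -log(4.65e-07) = 6.33. pH = pKa + log([A⁻]/[HA]) = 6.33 + log(0.14/0.14)

pH = 6.33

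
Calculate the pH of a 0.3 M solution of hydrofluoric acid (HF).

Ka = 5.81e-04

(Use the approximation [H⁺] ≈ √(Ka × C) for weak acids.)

[H⁺] = √(Ka × C) = √(5.81e-04 × 0.3) = 1.3202e-02. pH = -log(1.3202e-02)

pH = 1.88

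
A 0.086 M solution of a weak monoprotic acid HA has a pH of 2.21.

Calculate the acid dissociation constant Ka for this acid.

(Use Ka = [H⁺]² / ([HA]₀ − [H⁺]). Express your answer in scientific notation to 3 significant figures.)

[H⁺] = 10^(−pH) = 10^(−2.21) = 6.166e-03 M. For HA ⇌ H⁺ + A⁻, Ka = [H⁺][A⁻]/[HA] = [H⁺]² / ([HA]₀ − [H⁺]) = (6.166e-03)² / (0.086 − 6.166e-03) = 4.76e-04.

K_a = 4.76e-04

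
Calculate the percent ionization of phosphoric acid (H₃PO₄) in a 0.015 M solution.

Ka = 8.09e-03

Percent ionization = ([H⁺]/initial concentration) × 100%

Using Ka equilibrium: x² + Ka×x - Ka×C = 0. Solving: [H⁺] = 7.6901e-03. Percent = (7.6901e-03/0.015) × 100

Percent ionization = 51.3%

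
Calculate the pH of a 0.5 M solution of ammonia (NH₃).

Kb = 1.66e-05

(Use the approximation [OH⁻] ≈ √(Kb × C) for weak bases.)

[OH⁻] = √(Kb × C) = √(1.66e-05 × 0.5) = 2.8810e-03. pOH = 2.54, pH = 14 - pOH

pH = 11.46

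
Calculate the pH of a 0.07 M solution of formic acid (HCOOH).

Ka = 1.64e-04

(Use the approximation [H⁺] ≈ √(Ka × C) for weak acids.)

[H⁺] = √(Ka × C) = √(1.64e-04 × 0.07) = 3.3882e-03. pH = -log(3.3882e-03)

pH = 2.47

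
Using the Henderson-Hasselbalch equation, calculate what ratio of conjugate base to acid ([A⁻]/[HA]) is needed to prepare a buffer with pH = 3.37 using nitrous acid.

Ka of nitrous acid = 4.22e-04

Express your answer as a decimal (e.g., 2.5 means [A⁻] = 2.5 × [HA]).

pKa = -log(4.22e-04) = 3.3747. pH = pKa + log([A⁻]/[HA]), so log([A⁻]/[HA]) = pH − pKa = 3.37 − 3.3747 = -0.0047. [A⁻]/[HA] = 10^(-0.0047) = 0.989

[A⁻]/[HA] = 0.989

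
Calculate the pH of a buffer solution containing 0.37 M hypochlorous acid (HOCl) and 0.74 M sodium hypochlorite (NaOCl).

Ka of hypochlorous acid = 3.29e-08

pKa = -log(3.29e-08) = 7.48. pH = pKa + log([A⁻]/[HA]) = 7.48 + log(0.74/0.37)

pH = 7.78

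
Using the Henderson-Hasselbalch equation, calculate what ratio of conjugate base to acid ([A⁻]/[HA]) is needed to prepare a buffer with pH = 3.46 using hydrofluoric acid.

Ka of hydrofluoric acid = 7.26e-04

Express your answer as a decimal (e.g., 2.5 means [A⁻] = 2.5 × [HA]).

pKa = -log(7.26e-04) = 3.1391. pH = pKa + log([A⁻]/[HA]), so log([A⁻]/[HA]) = pH − pKa = 3.46 − 3.1391 = 0.3209. [A⁻]/[HA] = 10^(0.3209) = 2.09

[A⁻]/[HA] = 2.09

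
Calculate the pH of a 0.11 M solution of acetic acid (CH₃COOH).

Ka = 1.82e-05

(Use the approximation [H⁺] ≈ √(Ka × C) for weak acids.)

[H⁺] = √(Ka × C) = √(1.82e-05 × 0.11) = 1.4149e-03. pH = -log(1.4149e-03)

pH = 2.85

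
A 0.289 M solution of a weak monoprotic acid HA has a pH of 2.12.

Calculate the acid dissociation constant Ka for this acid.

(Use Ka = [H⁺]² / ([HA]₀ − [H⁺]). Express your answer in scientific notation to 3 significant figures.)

[H⁺] = 10^(−pH) = 10^(−2.12) = 7.586e-03 M. For HA ⇌ H⁺ + A⁻, Ka = [H⁺][A⁻]/[HA] = [H⁺]² / ([HA]₀ − [H⁺]) = (7.586e-03)² / (0.289 − 7.586e-03) = 2.04e-04.

K_a = 2.04e-04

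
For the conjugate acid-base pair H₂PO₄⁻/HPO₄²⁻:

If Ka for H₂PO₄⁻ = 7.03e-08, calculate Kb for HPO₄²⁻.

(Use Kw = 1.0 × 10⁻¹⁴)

For a conjugate pair Ka × Kb = Kw, so Kb = Kw/Ka = 1.0 × 10⁻¹⁴ / 7.03e-08 = 1.42e-07.

K_b = 1.42e-07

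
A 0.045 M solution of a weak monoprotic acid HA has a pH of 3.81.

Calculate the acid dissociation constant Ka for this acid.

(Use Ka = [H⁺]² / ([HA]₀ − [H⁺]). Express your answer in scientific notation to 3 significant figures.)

[H⁺] = 10^(−pH) = 10^(−3.81) = 1.549e-04 M. For HA ⇌ H⁺ + A⁻, Ka = [H⁺][A⁻]/[HA] = [H⁺]² / ([HA]₀ − [H⁺]) = (1.549e-04)² / (0.045 − 1.549e-04) = 5.35e-07.

K_a = 5.35e-07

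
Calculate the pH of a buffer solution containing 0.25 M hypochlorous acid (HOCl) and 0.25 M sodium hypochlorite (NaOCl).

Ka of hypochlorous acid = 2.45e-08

pKa = -log(2.45e-08) = 7.61. pH = pKa + log([A⁻]/[HA]) = 7.61 + log(0.25/0.25)

pH = 7.61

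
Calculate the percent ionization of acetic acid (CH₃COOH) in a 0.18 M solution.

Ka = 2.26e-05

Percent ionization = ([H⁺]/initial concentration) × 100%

Using Ka equilibrium: x² + Ka×x - Ka×C = 0. Solving: [H⁺] = 2.0057e-03. Percent = (2.0057e-03/0.18) × 100

Percent ionization = 1.11%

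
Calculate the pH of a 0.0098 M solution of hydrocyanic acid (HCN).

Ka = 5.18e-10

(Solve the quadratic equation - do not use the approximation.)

x² + Ka×x - Ka×C = 0. Using quadratic formula: [H⁺] = 2.2528e-06

pH = 5.65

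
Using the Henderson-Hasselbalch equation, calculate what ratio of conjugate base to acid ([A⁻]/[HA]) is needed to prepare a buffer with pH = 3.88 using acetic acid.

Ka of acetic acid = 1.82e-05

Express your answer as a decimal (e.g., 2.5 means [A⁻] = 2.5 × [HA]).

pKa = -log(1.82e-05) = 4.7399. pH = pKa + log([A⁻]/[HA]), so log([A⁻]/[HA]) = pH − pKa = 3.88 − 4.7399 = -0.8599. [A⁻]/[HA] = 10^(-0.8599) = 0.138

[A⁻]/[HA] = 0.138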